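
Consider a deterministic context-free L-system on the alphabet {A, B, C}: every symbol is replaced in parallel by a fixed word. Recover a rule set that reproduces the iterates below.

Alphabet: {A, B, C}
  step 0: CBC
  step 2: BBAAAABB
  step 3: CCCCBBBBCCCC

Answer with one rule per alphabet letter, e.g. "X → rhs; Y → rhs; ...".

A->B, B->CC, C->AA

  step 2 ⇒ step 3: BBAAAABB ⇒ CC·CC·B·B·B·B·CC·CC
    A ↦ B
    B ↦ CC
    C ↦ AA  (constrained at step 0)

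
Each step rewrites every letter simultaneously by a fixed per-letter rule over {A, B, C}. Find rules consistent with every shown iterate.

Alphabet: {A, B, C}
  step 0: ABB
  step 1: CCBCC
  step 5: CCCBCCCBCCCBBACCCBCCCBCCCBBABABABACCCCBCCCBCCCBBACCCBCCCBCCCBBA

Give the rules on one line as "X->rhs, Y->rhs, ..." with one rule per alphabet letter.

  step 0 ⇒ step 1: ABB ⇒ CCB·C·C
    A ↦ CCB
    B ↦ C
    C ↦ BA  (constrained at step 1)

A->CCB, B->C, C->BA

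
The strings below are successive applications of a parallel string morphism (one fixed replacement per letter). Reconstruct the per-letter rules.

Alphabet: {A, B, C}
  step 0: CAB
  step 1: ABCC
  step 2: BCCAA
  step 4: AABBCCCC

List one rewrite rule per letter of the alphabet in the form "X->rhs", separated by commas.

A->B, B->CC, C->A

  step 1 ⇒ step 2: ABCC ⇒ B·CC·A·A
    A ↦ B
    B ↦ CC
    C ↦ A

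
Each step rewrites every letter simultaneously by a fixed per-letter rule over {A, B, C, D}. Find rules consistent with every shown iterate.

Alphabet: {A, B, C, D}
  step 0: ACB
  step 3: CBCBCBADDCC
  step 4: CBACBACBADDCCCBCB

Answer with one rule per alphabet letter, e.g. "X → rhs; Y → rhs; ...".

  step 3 ⇒ step 4: CBCBCBADDCC ⇒ CB·A·CB·A·CB·A·DD·C·C·CB·CB
    A ↦ DD
    B ↦ A
    C ↦ CB
    D ↦ C

A->DD, B->A, C->CB, D->C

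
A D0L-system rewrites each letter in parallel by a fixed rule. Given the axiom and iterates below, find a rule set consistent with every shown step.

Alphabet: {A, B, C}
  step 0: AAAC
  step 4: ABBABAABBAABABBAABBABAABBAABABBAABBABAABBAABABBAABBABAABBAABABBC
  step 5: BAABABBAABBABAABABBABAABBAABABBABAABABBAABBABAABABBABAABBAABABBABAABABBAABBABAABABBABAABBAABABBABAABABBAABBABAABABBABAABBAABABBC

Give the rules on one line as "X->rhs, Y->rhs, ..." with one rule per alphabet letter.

  step 4 ⇒ step 5: ABBABAABBAABABBAABBABAABBAABABBAABBABAABBAABABBAABBABAABBAABABBC ⇒ BA·AB·AB·BA·AB·BA·BA·AB·AB·BA·BA·AB·BA·AB·AB·BA·BA·AB·AB·BA·AB·BA·BA·AB·AB·BA·BA·AB·BA·AB·AB·BA·BA·AB·AB·BA·AB·BA·BA·AB·AB·BA·BA·AB·BA·AB·AB·BA·BA·AB·AB·BA·AB·BA·BA·AB·AB·BA·BA·AB·BA·AB·AB·BC
    A ↦ BA
    B ↦ AB
    C ↦ BC

A->BA, B->AB, C->BC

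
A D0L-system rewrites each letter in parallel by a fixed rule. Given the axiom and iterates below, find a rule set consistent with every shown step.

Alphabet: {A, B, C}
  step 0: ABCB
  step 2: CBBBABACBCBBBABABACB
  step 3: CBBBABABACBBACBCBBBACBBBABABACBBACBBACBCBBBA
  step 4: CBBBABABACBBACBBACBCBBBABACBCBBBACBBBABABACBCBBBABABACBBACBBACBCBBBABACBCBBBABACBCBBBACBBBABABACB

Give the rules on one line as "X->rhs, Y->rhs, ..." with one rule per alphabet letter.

A->CB, B->BA, C->CBB

  step 3 ⇒ step 4: CBBBABABACBBACBCBBBACBBBABABACBBACBBACBCBBBA ⇒ CBB·BA·BA·BA·CB·BA·CB·BA·CB·CBB·BA·BA·CB·CBB·BA·CBB·BA·BA·BA·CB·CBB·BA·BA·BA·CB·BA·CB·BA·CB·CBB·BA·BA·CB·CBB·BA·BA·CB·CBB·BA·CBB·BA·BA·BA·CB
    A ↦ CB
    B ↦ BA
    C ↦ CBB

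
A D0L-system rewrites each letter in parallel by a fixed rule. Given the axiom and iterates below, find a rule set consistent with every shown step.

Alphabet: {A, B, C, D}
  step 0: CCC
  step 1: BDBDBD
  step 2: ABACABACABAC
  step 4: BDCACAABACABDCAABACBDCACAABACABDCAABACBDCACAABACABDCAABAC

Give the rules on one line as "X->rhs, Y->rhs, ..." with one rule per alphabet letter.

  step 1 ⇒ step 2: BDBDBD ⇒ ABA·C·ABA·C·ABA·C
    B ↦ ABA
    D ↦ C
    A ↦ CA  (constrained at step 2)
  step 0 ⇒ step 1: CCC ⇒ BD·BD·BD
    C ↦ BD

A->CA, B->ABA, C->BD, D->C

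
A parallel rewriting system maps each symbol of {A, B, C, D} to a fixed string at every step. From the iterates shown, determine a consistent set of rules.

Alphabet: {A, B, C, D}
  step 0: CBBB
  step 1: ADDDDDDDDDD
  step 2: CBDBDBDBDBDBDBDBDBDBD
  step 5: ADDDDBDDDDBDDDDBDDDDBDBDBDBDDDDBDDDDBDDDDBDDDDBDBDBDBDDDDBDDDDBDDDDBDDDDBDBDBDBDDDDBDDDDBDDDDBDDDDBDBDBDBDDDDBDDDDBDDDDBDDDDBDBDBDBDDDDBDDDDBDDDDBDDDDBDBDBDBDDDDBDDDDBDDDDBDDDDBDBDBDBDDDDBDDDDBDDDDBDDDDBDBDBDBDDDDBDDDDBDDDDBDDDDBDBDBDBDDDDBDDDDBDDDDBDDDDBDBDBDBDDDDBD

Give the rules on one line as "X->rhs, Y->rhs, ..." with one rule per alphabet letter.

A->C, B->DDD, C->AD, D->BD

  step 1 ⇒ step 2: ADDDDDDDDDD ⇒ C·BD·BD·BD·BD·BD·BD·BD·BD·BD·BD
    A ↦ C
    D ↦ BD
  step 0 ⇒ step 1: CBBB ⇒ AD·DDD·DDD·DDD
    B ↦ DDD
  step 0 ⇒ step 1: CBBB ⇒ AD·DDD·DDD·DDD
    C ↦ AD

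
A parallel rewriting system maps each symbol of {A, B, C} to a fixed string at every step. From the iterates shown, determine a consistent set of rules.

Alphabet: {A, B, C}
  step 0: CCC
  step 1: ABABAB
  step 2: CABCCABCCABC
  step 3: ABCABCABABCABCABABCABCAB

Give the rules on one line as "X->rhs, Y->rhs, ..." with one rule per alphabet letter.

A->CA, B->BC, C->AB

  step 2 ⇒ step 3: CABCCABCCABC ⇒ AB·CA·BC·AB·AB·CA·BC·AB·AB·CA·BC·AB
    A ↦ CA
    B ↦ BC
    C ↦ AB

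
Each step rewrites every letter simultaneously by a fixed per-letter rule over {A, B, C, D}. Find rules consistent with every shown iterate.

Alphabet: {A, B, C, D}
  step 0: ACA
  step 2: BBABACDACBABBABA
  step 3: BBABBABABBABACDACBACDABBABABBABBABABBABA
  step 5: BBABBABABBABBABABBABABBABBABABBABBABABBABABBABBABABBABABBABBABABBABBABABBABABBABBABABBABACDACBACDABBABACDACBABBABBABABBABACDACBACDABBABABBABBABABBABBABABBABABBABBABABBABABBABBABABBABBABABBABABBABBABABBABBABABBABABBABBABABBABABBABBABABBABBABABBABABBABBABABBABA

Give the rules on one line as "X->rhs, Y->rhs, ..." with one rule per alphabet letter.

  step 2 ⇒ step 3: BBABACDACBABBABA ⇒ BBA·BBA·BA·BBA·BA·CDA·C·BA·CDA·BBA·BA·BBA·BBA·BA·BBA·BA
    A ↦ BA
    B ↦ BBA
    C ↦ CDA
    D ↦ C

A->BA, B->BBA, C->CDA, D->C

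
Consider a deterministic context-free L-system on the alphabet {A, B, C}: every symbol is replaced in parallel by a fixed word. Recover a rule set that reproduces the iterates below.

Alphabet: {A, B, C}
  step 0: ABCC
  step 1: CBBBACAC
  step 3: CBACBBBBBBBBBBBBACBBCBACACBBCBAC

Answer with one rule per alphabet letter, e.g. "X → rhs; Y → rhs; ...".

  step 0 ⇒ step 1: ABCC ⇒ CB·BB·AC·AC
    A ↦ CB
    B ↦ BB
    C ↦ AC

A->CB, B->BB, C->AC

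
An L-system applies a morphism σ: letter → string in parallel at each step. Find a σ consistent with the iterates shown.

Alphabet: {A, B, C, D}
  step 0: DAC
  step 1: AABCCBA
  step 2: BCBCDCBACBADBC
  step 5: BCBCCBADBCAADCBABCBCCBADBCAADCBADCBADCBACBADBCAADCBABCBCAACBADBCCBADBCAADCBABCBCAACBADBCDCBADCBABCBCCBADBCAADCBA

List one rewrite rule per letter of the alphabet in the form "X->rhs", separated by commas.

A->BC, B->D, C->CBA, D->AA

  step 1 ⇒ step 2: AABCCBA ⇒ BC·BC·D·CBA·CBA·D·BC
    A ↦ BC
    B ↦ D
    C ↦ CBA
  step 0 ⇒ step 1: DAC ⇒ AA·BC·CBA
    D ↦ AA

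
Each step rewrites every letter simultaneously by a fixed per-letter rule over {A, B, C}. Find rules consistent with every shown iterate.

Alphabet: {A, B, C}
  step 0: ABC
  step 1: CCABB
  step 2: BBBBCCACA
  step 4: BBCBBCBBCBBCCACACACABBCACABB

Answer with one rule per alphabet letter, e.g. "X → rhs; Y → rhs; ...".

A->C, B->CA, C->BB

  step 1 ⇒ step 2: CCABB ⇒ BB·BB·C·CA·CA
    A ↦ C
    B ↦ CA
    C ↦ BB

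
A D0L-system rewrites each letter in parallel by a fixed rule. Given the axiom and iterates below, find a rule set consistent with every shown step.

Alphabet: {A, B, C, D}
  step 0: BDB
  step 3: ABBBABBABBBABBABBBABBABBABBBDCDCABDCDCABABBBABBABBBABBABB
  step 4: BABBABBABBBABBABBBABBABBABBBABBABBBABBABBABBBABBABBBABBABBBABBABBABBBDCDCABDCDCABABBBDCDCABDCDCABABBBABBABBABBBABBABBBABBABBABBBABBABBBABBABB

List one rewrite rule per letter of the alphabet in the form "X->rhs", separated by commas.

  step 3 ⇒ step 4: ABBBABBABBBABBABBBABBABBABBBDCDCABDCDCABABBBABBABBBABBABB ⇒ B·ABB·ABB·ABB·B·ABB·ABB·B·ABB·ABB·ABB·B·ABB·ABB·B·ABB·ABB·ABB·B·ABB·ABB·B·ABB·ABB·B·ABB·ABB·ABB·BDC·DCA·BDC·DCA·B·ABB·BDC·DCA·BDC·DCA·B·ABB·B·ABB·ABB·ABB·B·ABB·ABB·B·ABB·ABB·ABB·B·ABB·ABB·B·ABB·ABB
    A ↦ B
    B ↦ ABB
    C ↦ DCA
    D ↦ BDC

A->B, B->ABB, C->DCA, D->BDC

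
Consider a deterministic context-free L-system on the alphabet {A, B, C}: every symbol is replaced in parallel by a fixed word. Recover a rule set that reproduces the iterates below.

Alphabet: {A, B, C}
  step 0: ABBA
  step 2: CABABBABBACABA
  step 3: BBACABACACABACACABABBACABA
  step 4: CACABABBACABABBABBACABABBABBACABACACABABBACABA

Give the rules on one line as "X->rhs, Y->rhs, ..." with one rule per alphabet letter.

A->BA, B->CA, C->B

  step 3 ⇒ step 4: BBACABACACABACACABABBACABA ⇒ CA·CA·BA·B·BA·CA·BA·B·BA·B·BA·CA·BA·B·BA·B·BA·CA·BA·CA·CA·BA·B·BA·CA·BA
    A ↦ BA
    B ↦ CA
    C ↦ B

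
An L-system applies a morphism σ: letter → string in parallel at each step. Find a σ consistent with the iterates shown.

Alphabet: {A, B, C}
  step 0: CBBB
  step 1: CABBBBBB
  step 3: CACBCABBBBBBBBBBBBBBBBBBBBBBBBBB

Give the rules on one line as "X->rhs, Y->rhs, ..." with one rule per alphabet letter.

  step 0 ⇒ step 1: CBBB ⇒ CA·BB·BB·BB
    B ↦ BB
    C ↦ CA
    A ↦ CB  (constrained at step 1)

A->CB, B->BB, C->CA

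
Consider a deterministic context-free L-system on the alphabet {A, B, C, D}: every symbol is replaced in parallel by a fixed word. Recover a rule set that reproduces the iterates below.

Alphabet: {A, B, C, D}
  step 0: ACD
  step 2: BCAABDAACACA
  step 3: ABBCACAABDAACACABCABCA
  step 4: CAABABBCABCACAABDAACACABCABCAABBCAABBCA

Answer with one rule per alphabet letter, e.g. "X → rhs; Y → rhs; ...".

A->CA, B->AB, C->B, D->DAA

  step 3 ⇒ step 4: ABBCACAABDAACACABCABCA ⇒ CA·AB·AB·B·CA·B·CA·CA·AB·DAA·CA·CA·B·CA·B·CA·AB·B·CA·AB·B·CA
    A ↦ CA
    B ↦ AB
    C ↦ B
    D ↦ DAA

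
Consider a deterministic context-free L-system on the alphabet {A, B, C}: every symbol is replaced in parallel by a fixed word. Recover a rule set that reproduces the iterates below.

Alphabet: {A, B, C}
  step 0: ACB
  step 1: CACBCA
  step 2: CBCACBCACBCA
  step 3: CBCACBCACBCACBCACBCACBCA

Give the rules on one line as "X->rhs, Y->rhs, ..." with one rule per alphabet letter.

  step 2 ⇒ step 3: CBCACBCACBCA ⇒ CB·CA·CB·CA·CB·CA·CB·CA·CB·CA·CB·CA
    A ↦ CA
    B ↦ CA
    C ↦ CB

A->CA, B->CA, C->CB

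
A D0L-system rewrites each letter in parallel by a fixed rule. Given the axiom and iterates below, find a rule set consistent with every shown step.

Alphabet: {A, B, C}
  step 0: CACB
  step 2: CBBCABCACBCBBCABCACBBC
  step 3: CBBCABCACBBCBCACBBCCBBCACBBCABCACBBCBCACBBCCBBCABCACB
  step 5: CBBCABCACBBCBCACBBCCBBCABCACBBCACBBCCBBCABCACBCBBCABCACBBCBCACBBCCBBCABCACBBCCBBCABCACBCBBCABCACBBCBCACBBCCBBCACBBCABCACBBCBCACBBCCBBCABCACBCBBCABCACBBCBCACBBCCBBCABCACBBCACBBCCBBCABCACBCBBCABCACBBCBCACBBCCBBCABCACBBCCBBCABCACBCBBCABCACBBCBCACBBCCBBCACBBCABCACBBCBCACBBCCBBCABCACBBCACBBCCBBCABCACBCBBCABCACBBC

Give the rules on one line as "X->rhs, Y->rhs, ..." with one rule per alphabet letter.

  step 2 ⇒ step 3: CBBCABCACBCBBCABCACBBC ⇒ CB·BCA·BCA·CB·BC·BCA·CB·BC·CB·BCA·CB·BCA·BCA·CB·BC·BCA·CB·BC·CB·BCA·BCA·CB
    A ↦ BC
    B ↦ BCA
    C ↦ CB

A->BC, B->BCA, C->CB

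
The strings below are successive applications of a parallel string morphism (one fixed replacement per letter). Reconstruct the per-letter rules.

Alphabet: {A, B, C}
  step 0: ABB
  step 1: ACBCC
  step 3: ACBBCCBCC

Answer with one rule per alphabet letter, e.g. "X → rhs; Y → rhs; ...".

A->ACB, B->C, C->B

  step 0 ⇒ step 1: ABB ⇒ ACB·C·C
    A ↦ ACB
    B ↦ C
    C ↦ B  (constrained at step 1)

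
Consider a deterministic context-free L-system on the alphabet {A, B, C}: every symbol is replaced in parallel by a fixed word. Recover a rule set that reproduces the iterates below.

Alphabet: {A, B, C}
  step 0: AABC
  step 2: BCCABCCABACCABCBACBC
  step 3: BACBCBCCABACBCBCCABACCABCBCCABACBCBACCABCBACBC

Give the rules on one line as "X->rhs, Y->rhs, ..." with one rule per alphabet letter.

A->CA, B->BAC, C->BC

  step 2 ⇒ step 3: BCCABCCABACCABCBACBC ⇒ BAC·BC·BC·CA·BAC·BC·BC·CA·BAC·CA·BC·BC·CA·BAC·BC·BAC·CA·BC·BAC·BC
    A ↦ CA
    B ↦ BAC
    C ↦ BC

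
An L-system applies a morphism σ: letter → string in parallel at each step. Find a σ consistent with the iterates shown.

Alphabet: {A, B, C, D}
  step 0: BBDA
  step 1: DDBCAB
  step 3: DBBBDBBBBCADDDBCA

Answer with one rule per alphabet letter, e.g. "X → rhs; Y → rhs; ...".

  step 0 ⇒ step 1: BBDA ⇒ D·D·BCA·B
    A ↦ B
    B ↦ D
    D ↦ BCA
    C ↦ BB  (constrained at step 1)

A->B, B->D, C->BB, D->BCA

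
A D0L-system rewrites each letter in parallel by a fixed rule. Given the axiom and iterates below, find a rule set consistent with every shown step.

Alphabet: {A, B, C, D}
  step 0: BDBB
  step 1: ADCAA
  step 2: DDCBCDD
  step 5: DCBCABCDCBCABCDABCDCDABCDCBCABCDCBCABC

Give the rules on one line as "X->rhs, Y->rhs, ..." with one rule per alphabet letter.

A->D, B->A, C->BC, D->DC

  step 1 ⇒ step 2: ADCAA ⇒ D·DC·BC·D·D
    A ↦ D
    C ↦ BC
    D ↦ DC
  step 0 ⇒ step 1: BDBB ⇒ A·DC·A·A
    B ↦ A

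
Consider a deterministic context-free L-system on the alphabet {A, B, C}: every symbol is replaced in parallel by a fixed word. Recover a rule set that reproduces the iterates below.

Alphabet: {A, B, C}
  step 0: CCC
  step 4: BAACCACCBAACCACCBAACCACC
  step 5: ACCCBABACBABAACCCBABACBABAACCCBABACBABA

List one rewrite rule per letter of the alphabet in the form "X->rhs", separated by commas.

  step 4 ⇒ step 5: BAACCACCBAACCACCBAACCACC ⇒ AC·C·C·BA·BA·C·BA·BA·AC·C·C·BA·BA·C·BA·BA·AC·C·C·BA·BA·C·BA·BA
    A ↦ C
    B ↦ AC
    C ↦ BA

A->C, B->AC, C->BA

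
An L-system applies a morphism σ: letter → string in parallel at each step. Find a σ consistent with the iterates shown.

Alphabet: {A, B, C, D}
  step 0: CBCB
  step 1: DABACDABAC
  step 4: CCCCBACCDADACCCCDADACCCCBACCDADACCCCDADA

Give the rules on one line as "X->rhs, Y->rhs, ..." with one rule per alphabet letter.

A->C, B->BAC, C->DA, D->C

  step 0 ⇒ step 1: CBCB ⇒ DA·BAC·DA·BAC
    B ↦ BAC
    C ↦ DA
    A ↦ C  (constrained at step 1)
    D ↦ C  (constrained at step 1)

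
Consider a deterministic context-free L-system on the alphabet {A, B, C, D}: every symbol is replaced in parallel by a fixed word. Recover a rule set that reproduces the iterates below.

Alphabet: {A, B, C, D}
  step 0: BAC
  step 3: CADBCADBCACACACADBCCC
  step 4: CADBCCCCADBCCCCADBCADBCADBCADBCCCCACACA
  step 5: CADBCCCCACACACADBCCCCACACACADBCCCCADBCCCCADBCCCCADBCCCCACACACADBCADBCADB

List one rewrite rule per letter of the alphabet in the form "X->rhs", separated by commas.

A->DB, B->CC, C->CA, D->C

  step 4 ⇒ step 5: CADBCCCCADBCCCCADBCADBCADBCADBCCCCACACA ⇒ CA·DB·C·CC·CA·CA·CA·CA·DB·C·CC·CA·CA·CA·CA·DB·C·CC·CA·DB·C·CC·CA·DB·C·CC·CA·DB·C·CC·CA·CA·CA·CA·DB·CA·DB·CA·DB
    A ↦ DB
    B ↦ CC
    C ↦ CA
    D ↦ C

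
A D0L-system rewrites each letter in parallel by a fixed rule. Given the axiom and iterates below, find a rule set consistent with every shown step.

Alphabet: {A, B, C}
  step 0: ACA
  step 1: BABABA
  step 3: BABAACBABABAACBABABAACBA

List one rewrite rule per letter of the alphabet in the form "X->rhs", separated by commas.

  step 0 ⇒ step 1: ACA ⇒ BA·BA·BA
    A ↦ BA
    C ↦ BA
    B ↦ AC  (constrained at step 1)

A->BA, B->AC, C->BA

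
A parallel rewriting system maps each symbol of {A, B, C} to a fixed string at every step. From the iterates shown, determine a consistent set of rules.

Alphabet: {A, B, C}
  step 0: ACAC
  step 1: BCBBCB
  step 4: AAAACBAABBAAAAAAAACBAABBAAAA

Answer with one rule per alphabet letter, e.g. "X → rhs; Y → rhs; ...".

  step 0 ⇒ step 1: ACAC ⇒ B·CB·B·CB
    A ↦ B
    C ↦ CB
    B ↦ AA  (constrained at step 1)

A->B, B->AA, C->CB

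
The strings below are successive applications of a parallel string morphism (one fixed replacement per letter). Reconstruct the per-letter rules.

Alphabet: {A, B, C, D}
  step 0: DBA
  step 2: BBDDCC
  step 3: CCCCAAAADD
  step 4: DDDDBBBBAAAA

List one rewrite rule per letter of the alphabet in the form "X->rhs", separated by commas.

  step 3 ⇒ step 4: CCCCAAAADD ⇒ D·D·D·D·B·B·B·B·AA·AA
    A ↦ B
    C ↦ D
    D ↦ AA
  step 2 ⇒ step 3: BBDDCC ⇒ CC·CC·AA·AA·D·D
    B ↦ CC

A->B, B->CC, C->D, D->AA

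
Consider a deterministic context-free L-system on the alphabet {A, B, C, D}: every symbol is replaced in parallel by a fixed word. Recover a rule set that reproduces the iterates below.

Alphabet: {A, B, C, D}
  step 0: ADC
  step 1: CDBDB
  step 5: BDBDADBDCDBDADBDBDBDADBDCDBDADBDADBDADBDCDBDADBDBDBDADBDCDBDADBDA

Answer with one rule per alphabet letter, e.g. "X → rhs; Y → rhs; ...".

  step 0 ⇒ step 1: ADC ⇒ C·DBD·B
    A ↦ C
    C ↦ B
    D ↦ DBD
    B ↦ A  (constrained at step 1)

A->C, B->A, C->B, D->DBD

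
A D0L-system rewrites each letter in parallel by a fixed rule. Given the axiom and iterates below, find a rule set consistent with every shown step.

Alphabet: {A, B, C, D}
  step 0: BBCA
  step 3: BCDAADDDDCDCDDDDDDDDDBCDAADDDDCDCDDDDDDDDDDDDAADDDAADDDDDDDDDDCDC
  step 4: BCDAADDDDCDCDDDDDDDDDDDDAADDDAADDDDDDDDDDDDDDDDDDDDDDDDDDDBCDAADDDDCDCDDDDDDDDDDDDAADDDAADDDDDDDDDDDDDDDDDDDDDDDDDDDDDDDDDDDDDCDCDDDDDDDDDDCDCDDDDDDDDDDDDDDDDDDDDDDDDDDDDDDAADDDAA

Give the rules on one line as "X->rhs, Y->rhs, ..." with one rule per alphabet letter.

A->DC, B->BCD, C->AA, D->DDD

  step 3 ⇒ step 4: BCDAADDDDCDCDDDDDDDDDBCDAADDDDCDCDDDDDDDDDDDDAADDDAADDDDDDDDDDCDC ⇒ BCD·AA·DDD·DC·DC·DDD·DDD·DDD·DDD·AA·DDD·AA·DDD·DDD·DDD·DDD·DDD·DDD·DDD·DDD·DDD·BCD·AA·DDD·DC·DC·DDD·DDD·DDD·DDD·AA·DDD·AA·DDD·DDD·DDD·DDD·DDD·DDD·DDD·DDD·DDD·DDD·DDD·DDD·DC·DC·DDD·DDD·DDD·DC·DC·DDD·DDD·DDD·DDD·DDD·DDD·DDD·DDD·DDD·DDD·AA·DDD·AA
    A ↦ DC
    B ↦ BCD
    C ↦ AA
    D ↦ DDD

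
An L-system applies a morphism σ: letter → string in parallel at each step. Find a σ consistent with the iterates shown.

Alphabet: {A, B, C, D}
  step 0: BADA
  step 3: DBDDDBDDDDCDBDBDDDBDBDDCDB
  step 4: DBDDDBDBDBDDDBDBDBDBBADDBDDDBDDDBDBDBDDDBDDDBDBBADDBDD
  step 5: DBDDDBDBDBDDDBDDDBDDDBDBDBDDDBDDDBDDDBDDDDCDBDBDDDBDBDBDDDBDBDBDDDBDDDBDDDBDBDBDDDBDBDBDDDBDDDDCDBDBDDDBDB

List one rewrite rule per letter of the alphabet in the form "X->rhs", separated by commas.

A->C, B->DD, C->BAD, D->DB

  step 4 ⇒ step 5: DBDDDBDBDBDDDBDBDBDBBADDBDDDBDDDBDBDBDDDBDDDBDBBADDBDD ⇒ DB·DD·DB·DB·DB·DD·DB·DD·DB·DD·DB·DB·DB·DD·DB·DD·DB·DD·DB·DD·DD·C·DB·DB·DD·DB·DB·DB·DD·DB·DB·DB·DD·DB·DD·DB·DD·DB·DB·DB·DD·DB·DB·DB·DD·DB·DD·DD·C·DB·DB·DD·DB·DB
    A ↦ C
    B ↦ DD
    D ↦ DB
  step 3 ⇒ step 4: DBDDDBDDDDCDBDBDDDBDBDDCDB ⇒ DB·DD·DB·DB·DB·DD·DB·DB·DB·DB·BAD·DB·DD·DB·DD·DB·DB·DB·DD·DB·DD·DB·DB·BAD·DB·DD
    C ↦ BAD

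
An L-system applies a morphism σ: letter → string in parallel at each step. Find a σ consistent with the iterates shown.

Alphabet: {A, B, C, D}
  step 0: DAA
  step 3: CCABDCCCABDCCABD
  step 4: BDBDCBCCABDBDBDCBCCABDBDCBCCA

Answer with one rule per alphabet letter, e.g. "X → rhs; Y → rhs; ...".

A->CB, B->C, C->BD, D->CA

  step 3 ⇒ step 4: CCABDCCCABDCCABD ⇒ BD·BD·CB·C·CA·BD·BD·BD·CB·C·CA·BD·BD·CB·C·CA
    A ↦ CB
    B ↦ C
    C ↦ BD
    D ↦ CA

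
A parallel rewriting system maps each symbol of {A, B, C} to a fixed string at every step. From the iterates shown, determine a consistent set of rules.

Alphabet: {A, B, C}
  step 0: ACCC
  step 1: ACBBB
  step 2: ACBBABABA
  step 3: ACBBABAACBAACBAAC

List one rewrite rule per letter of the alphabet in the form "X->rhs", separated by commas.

  step 2 ⇒ step 3: ACBBABABA ⇒ AC·B·BA·BA·AC·BA·AC·BA·AC
    A ↦ AC
    B ↦ BA
    C ↦ B

A->AC, B->BA, C->B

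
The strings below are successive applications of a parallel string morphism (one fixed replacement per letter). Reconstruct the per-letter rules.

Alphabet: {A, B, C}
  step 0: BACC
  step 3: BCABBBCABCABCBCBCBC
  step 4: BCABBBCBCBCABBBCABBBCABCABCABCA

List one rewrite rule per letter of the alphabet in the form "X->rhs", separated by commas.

  step 3 ⇒ step 4: BCABBBCABCABCBCBCBC ⇒ BC·A·BB·BC·BC·BC·A·BB·BC·A·BB·BC·A·BC·A·BC·A·BC·A
    A ↦ BB
    B ↦ BC
    C ↦ A

A->BB, B->BC, C->A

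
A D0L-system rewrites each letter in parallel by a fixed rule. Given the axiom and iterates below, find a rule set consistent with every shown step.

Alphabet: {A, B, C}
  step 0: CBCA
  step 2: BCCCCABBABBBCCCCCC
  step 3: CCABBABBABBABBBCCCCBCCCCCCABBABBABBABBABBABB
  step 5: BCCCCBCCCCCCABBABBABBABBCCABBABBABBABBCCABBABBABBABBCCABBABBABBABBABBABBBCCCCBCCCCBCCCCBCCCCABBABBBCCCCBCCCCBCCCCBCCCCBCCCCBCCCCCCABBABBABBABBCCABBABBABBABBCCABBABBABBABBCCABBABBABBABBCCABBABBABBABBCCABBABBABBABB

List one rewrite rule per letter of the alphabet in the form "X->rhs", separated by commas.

  step 2 ⇒ step 3: BCCCCABBABBBCCCCCC ⇒ CC·ABB·ABB·ABB·ABB·B·CC·CC·B·CC·CC·CC·ABB·ABB·ABB·ABB·ABB·ABB
    A ↦ B
    B ↦ CC
    C ↦ ABB

A->B, B->CC, C->ABB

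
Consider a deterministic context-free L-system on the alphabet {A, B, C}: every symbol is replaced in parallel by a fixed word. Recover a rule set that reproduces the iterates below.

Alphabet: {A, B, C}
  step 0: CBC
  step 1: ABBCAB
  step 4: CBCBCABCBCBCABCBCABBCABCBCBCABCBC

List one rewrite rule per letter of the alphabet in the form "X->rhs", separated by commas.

  step 0 ⇒ step 1: CBC ⇒ AB·BC·AB
    B ↦ BC
    C ↦ AB
    A ↦ C  (constrained at step 1)

A->C, B->BC, C->AB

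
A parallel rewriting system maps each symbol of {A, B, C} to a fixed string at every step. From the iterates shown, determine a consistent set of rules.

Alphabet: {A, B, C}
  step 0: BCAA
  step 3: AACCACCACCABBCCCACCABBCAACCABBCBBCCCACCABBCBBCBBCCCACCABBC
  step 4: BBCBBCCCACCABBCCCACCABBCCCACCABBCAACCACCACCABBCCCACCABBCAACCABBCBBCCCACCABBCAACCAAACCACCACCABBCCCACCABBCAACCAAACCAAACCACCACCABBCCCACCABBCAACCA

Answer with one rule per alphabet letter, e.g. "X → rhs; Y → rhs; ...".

A->BBC, B->A, C->CCA

  step 3 ⇒ step 4: AACCACCACCABBCCCACCABBCAACCABBCBBCCCACCABBCBBCBBCCCACCABBC ⇒ BBC·BBC·CCA·CCA·BBC·CCA·CCA·BBC·CCA·CCA·BBC·A·A·CCA·CCA·CCA·BBC·CCA·CCA·BBC·A·A·CCA·BBC·BBC·CCA·CCA·BBC·A·A·CCA·A·A·CCA·CCA·CCA·BBC·CCA·CCA·BBC·A·A·CCA·A·A·CCA·A·A·CCA·CCA·CCA·BBC·CCA·CCA·BBC·A·A·CCA
    A ↦ BBC
    B ↦ A
    C ↦ CCA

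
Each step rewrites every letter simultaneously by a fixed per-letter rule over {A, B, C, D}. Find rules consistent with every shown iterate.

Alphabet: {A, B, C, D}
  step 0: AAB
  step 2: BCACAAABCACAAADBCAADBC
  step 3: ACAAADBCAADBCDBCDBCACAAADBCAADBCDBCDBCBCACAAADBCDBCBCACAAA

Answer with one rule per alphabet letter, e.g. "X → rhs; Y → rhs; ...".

A->DBC, B->ACA, C->AA, D->BC

  step 2 ⇒ step 3: BCACAAABCACAAADBCAADBC ⇒ ACA·AA·DBC·AA·DBC·DBC·DBC·ACA·AA·DBC·AA·DBC·DBC·DBC·BC·ACA·AA·DBC·DBC·BC·ACA·AA
    A ↦ DBC
    B ↦ ACA
    C ↦ AA
    D ↦ BC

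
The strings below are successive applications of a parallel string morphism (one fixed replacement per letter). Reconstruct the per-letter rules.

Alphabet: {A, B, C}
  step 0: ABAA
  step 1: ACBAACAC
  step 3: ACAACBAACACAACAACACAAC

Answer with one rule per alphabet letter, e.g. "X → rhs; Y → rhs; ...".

  step 0 ⇒ step 1: ABAA ⇒ AC·BA·AC·AC
    A ↦ AC
    B ↦ BA
    C ↦ A  (constrained at step 1)

A->AC, B->BA, C->A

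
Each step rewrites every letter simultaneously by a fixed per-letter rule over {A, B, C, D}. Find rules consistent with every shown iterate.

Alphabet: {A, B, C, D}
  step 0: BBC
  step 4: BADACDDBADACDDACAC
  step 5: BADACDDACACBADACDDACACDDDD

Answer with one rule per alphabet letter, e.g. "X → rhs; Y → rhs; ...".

A->D, B->BA, C->D, D->AC

  step 4 ⇒ step 5: BADACDDBADACDDACAC ⇒ BA·D·AC·D·D·AC·AC·BA·D·AC·D·D·AC·AC·D·D·D·D
    A ↦ D
    B ↦ BA
    C ↦ D
    D ↦ AC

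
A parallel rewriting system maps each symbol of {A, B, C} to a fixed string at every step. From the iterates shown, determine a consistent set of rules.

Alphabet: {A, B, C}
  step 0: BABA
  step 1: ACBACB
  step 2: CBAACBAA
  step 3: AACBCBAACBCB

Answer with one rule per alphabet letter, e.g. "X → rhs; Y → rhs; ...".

A->CB, B->A, C->A

  step 2 ⇒ step 3: CBAACBAA ⇒ A·A·CB·CB·A·A·CB·CB
    A ↦ CB
    B ↦ A
    C ↦ A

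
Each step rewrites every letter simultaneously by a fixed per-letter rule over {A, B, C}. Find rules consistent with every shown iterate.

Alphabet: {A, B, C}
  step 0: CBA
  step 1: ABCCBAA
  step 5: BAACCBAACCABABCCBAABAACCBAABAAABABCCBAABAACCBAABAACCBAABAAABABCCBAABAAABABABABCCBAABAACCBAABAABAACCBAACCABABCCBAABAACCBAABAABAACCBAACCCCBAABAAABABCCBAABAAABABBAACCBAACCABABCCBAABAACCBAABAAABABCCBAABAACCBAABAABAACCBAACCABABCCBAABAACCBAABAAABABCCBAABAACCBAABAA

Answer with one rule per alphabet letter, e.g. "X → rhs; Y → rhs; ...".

A->BAA, B->CC, C->AB

  step 0 ⇒ step 1: CBA ⇒ AB·CC·BAA
    A ↦ BAA
    B ↦ CC
    C ↦ AB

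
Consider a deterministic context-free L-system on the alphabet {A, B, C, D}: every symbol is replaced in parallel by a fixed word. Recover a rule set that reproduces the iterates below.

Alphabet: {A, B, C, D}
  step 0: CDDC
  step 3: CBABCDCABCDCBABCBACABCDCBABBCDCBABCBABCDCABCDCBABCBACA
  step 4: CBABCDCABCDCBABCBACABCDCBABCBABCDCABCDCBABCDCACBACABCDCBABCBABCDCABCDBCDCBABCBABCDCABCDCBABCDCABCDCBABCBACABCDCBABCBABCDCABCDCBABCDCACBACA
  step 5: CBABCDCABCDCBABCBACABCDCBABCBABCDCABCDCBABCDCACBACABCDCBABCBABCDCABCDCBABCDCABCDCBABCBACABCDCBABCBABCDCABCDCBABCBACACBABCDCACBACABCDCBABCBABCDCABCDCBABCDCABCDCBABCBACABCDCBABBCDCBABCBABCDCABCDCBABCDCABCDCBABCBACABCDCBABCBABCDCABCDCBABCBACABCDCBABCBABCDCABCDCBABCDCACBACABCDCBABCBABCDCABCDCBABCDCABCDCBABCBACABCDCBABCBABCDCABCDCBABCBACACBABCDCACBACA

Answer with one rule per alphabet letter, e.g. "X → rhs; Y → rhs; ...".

A->CA, B->BCD, C->CBA, D->B

  step 4 ⇒ step 5: CBABCDCABCDCBABCBACABCDCBABCBABCDCABCDCBABCDCACBACABCDCBABCBABCDCABCDBCDCBABCBABCDCABCDCBABCDCABCDCBABCBACABCDCBABCBABCDCABCDCBABCDCACBACA ⇒ CBA·BCD·CA·BCD·CBA·B·CBA·CA·BCD·CBA·B·CBA·BCD·CA·BCD·CBA·BCD·CA·CBA·CA·BCD·CBA·B·CBA·BCD·CA·BCD·CBA·BCD·CA·BCD·CBA·B·CBA·CA·BCD·CBA·B·CBA·BCD·CA·BCD·CBA·B·CBA·CA·CBA·BCD·CA·CBA·CA·BCD·CBA·B·CBA·BCD·CA·BCD·CBA·BCD·CA·BCD·CBA·B·CBA·CA·BCD·CBA·B·BCD·CBA·B·CBA·BCD·CA·BCD·CBA·BCD·CA·BCD·CBA·B·CBA·CA·BCD·CBA·B·CBA·BCD·CA·BCD·CBA·B·CBA·CA·BCD·CBA·B·CBA·BCD·CA·BCD·CBA·BCD·CA·CBA·CA·BCD·CBA·B·CBA·BCD·CA·BCD·CBA·BCD·CA·BCD·CBA·B·CBA·CA·BCD·CBA·B·CBA·BCD·CA·BCD·CBA·B·CBA·CA·CBA·BCD·CA·CBA·CA
    A ↦ CA
    B ↦ BCD
    C ↦ CBA
    D ↦ B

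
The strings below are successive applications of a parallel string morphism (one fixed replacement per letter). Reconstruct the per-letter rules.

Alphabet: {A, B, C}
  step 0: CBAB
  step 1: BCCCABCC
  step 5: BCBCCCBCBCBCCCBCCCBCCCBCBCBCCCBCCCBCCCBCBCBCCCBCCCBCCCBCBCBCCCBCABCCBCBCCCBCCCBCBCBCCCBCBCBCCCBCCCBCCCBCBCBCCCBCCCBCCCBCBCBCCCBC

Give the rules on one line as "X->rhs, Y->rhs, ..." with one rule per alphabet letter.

A->AB, B->CC, C->BC

  step 0 ⇒ step 1: CBAB ⇒ BC·CC·AB·CC
    A ↦ AB
    B ↦ CC
    C ↦ BC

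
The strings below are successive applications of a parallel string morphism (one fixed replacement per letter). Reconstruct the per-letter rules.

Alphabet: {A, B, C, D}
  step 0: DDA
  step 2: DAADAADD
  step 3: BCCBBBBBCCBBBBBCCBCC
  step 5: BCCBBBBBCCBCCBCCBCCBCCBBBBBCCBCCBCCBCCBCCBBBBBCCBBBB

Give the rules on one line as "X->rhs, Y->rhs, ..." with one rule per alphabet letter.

  step 2 ⇒ step 3: DAADAADD ⇒ BCC·BB·BB·BCC·BB·BB·BCC·BCC
    A ↦ BB
    D ↦ BCC
    B ↦ D  (constrained at step 3)
    C ↦ A  (constrained at step 3)

A->BB, B->D, C->A, D->BCC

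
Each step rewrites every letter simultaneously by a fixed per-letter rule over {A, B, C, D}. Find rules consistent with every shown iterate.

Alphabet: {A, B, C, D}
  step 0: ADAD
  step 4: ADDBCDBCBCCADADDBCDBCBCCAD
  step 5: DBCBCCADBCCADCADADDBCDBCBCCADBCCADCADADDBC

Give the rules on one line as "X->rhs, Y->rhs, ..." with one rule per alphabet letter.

  step 4 ⇒ step 5: ADDBCDBCBCCADADDBCDBCBCCAD ⇒ D·BC·BC·C·AD·BC·C·AD·C·AD·AD·D·BC·D·BC·BC·C·AD·BC·C·AD·C·AD·AD·D·BC
    A ↦ D
    B ↦ C
    C ↦ AD
    D ↦ BC

A->D, B->C, C->AD, D->BC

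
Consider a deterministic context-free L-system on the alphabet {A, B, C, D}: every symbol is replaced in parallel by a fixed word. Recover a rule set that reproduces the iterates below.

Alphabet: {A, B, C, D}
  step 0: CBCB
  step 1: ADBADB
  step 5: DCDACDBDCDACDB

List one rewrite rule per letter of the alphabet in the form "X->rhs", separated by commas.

  step 0 ⇒ step 1: CBCB ⇒ A·DB·A·DB
    B ↦ DB
    C ↦ A
    A ↦ D  (constrained at step 1)
    D ↦ C  (constrained at step 1)

A->D, B->DB, C->A, D->C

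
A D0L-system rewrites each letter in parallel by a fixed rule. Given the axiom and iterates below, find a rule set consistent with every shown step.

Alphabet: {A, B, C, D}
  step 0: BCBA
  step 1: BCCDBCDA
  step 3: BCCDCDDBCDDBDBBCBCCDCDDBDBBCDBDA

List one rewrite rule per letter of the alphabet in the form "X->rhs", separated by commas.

A->DA, B->BC, C->CD, D->DB

  step 0 ⇒ step 1: BCBA ⇒ BC·CD·BC·DA
    A ↦ DA
    B ↦ BC
    C ↦ CD
    D ↦ DB  (constrained at step 1)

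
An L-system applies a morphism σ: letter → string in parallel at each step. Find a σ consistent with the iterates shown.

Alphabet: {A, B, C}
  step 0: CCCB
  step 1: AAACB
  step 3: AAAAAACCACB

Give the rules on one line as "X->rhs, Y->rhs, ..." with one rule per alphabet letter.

  step 0 ⇒ step 1: CCCB ⇒ A·A·A·CB
    B ↦ CB
    C ↦ A
    A ↦ CC  (constrained at step 1)

A->CC, B->CB, C->A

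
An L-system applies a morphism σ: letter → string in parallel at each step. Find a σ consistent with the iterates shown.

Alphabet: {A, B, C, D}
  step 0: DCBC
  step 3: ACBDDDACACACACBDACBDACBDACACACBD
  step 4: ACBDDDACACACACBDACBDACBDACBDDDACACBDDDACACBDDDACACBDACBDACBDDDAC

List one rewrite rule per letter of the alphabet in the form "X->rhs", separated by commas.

A->AC, B->DD, C->BD, D->AC

  step 3 ⇒ step 4: ACBDDDACACACACBDACBDACBDACACACBD ⇒ AC·BD·DD·AC·AC·AC·AC·BD·AC·BD·AC·BD·AC·BD·DD·AC·AC·BD·DD·AC·AC·BD·DD·AC·AC·BD·AC·BD·AC·BD·DD·AC
    A ↦ AC
    B ↦ DD
    C ↦ BD
    D ↦ AC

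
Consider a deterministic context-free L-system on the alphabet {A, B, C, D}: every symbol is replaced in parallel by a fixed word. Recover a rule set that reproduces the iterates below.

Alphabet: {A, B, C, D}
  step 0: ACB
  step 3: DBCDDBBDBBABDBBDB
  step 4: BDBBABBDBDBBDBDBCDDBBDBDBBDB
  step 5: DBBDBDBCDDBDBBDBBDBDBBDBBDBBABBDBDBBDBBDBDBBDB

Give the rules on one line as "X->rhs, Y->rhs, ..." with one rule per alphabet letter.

A->CD, B->DB, C->BA, D->B

  step 4 ⇒ step 5: BDBBABBDBDBBDBDBCDDBBDBDBBDB ⇒ DB·B·DB·DB·CD·DB·DB·B·DB·B·DB·DB·B·DB·B·DB·BA·B·B·DB·DB·B·DB·B·DB·DB·B·DB
    A ↦ CD
    B ↦ DB
    C ↦ BA
    D ↦ B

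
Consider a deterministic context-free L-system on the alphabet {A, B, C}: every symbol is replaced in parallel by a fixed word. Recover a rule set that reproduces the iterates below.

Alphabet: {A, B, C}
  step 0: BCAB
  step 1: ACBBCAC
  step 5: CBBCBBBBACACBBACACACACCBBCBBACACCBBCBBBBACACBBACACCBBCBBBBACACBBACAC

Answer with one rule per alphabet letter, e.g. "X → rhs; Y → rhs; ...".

  step 0 ⇒ step 1: BCAB ⇒ AC·BB·C·AC
    A ↦ C
    B ↦ AC
    C ↦ BB

A->C, B->AC, C->BB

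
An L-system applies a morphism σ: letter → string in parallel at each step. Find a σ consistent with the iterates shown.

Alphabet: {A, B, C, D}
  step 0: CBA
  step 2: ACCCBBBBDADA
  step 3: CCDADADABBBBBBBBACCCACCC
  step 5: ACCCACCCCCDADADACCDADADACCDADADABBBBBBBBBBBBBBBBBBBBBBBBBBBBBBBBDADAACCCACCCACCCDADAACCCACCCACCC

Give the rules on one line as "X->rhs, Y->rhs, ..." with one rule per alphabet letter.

A->CC, B->BB, C->DA, D->AC

  step 2 ⇒ step 3: ACCCBBBBDADA ⇒ CC·DA·DA·DA·BB·BB·BB·BB·AC·CC·AC·CC
    A ↦ CC
    B ↦ BB
    C ↦ DA
    D ↦ AC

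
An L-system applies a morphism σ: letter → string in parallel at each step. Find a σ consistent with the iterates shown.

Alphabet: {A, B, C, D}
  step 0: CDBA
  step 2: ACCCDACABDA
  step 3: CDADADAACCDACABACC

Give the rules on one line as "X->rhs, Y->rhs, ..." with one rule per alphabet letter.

  step 2 ⇒ step 3: ACCCDACABDA ⇒ C·DA·DA·DA·AC·C·DA·C·AB·AC·C
    A ↦ C
    B ↦ AB
    C ↦ DA
    D ↦ AC

A->C, B->AB, C->DA, D->AC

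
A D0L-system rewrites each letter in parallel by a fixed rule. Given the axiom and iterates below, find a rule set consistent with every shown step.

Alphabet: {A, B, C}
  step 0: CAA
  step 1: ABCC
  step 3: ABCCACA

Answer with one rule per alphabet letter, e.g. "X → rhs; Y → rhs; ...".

  step 0 ⇒ step 1: CAA ⇒ AB·C·C
    A ↦ C
    C ↦ AB
    B ↦ A  (constrained at step 1)

A->C, B->A, C->AB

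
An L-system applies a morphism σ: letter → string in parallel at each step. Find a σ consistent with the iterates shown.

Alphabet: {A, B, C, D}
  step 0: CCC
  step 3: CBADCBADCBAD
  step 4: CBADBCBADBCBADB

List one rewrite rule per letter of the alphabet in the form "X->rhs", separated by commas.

  step 3 ⇒ step 4: CBADCBADCBAD ⇒ CB·A·D·B·CB·A·D·B·CB·A·D·B
    A ↦ D
    B ↦ A
    C ↦ CB
    D ↦ B

A->D, B->A, C->CB, D->B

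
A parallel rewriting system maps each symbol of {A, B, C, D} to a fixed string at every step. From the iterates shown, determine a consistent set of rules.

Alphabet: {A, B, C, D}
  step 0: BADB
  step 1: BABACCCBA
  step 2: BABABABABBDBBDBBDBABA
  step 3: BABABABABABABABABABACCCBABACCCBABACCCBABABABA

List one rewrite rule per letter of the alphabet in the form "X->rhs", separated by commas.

  step 2 ⇒ step 3: BABABABABBDBBDBBDBABA ⇒ BA·BA·BA·BA·BA·BA·BA·BA·BA·BA·CCC·BA·BA·CCC·BA·BA·CCC·BA·BA·BA·BA
    A ↦ BA
    B ↦ BA
    D ↦ CCC
  step 1 ⇒ step 2: BABACCCBA ⇒ BA·BA·BA·BA·BBD·BBD·BBD·BA·BA
    C ↦ BBD

A->BA, B->BA, C->BBD, D->CCC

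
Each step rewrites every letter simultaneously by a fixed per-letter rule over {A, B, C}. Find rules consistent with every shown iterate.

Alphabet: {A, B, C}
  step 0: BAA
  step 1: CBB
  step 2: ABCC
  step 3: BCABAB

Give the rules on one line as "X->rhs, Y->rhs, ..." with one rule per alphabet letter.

  step 2 ⇒ step 3: ABCC ⇒ B·C·AB·AB
    A ↦ B
    B ↦ C
    C ↦ AB

A->B, B->C, C->AB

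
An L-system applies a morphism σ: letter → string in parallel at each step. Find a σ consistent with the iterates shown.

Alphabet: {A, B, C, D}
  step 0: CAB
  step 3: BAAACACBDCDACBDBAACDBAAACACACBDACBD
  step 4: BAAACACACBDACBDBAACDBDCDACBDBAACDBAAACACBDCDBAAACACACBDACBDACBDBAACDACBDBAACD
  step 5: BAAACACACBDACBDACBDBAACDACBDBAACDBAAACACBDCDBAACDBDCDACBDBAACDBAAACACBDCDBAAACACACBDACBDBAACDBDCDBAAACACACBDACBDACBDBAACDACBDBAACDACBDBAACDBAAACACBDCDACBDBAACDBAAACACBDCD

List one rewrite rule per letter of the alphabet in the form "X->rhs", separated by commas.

  step 4 ⇒ step 5: BAAACACACBDACBDBAACDBDCDACBDBAACDBAAACACBDCDBAAACACACBDACBDACBDBAACDACBDBAACD ⇒ BAA·AC·AC·AC·BD·AC·BD·AC·BD·BAA·CD·AC·BD·BAA·CD·BAA·AC·AC·BD·CD·BAA·CD·BD·CD·AC·BD·BAA·CD·BAA·AC·AC·BD·CD·BAA·AC·AC·AC·BD·AC·BD·BAA·CD·BD·CD·BAA·AC·AC·AC·BD·AC·BD·AC·BD·BAA·CD·AC·BD·BAA·CD·AC·BD·BAA·CD·BAA·AC·AC·BD·CD·AC·BD·BAA·CD·BAA·AC·AC·BD·CD
    A ↦ AC
    B ↦ BAA
    C ↦ BD
    D ↦ CD

A->AC, B->BAA, C->BD, D->CD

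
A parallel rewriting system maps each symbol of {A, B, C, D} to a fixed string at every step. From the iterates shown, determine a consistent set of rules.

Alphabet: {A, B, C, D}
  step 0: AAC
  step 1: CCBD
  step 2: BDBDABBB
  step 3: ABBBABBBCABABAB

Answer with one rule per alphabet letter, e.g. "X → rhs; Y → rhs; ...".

  step 2 ⇒ step 3: BDBDABBB ⇒ AB·BB·AB·BB·C·AB·AB·AB
    A ↦ C
    B ↦ AB
    D ↦ BB
  step 0 ⇒ step 1: AAC ⇒ C·C·BD
    C ↦ BD

A->C, B->AB, C->BD, D->BB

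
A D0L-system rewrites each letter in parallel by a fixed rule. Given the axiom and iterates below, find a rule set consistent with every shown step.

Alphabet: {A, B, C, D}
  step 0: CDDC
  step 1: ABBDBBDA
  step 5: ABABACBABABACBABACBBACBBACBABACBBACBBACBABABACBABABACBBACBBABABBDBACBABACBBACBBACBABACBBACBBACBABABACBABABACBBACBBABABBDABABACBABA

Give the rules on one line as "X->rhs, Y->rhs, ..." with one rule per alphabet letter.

  step 0 ⇒ step 1: CDDC ⇒ A·BBD·BBD·A
    C ↦ A
    D ↦ BBD
    A ↦ CB  (constrained at step 1)
    B ↦ BA  (constrained at step 1)

A->CB, B->BA, C->A, D->BBD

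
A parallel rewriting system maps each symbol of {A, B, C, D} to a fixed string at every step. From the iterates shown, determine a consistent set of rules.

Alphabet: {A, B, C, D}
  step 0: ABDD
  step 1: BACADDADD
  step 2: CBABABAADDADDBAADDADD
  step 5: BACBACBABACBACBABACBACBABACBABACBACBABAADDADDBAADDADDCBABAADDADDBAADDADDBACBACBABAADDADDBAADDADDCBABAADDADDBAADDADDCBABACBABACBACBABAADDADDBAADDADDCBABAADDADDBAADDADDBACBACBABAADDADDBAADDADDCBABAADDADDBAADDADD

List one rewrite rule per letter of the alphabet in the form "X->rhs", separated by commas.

A->BA, B->C, C->BA, D->ADD

  step 1 ⇒ step 2: BACADDADD ⇒ C·BA·BA·BA·ADD·ADD·BA·ADD·ADD
    A ↦ BA
    B ↦ C
    C ↦ BA
    D ↦ ADD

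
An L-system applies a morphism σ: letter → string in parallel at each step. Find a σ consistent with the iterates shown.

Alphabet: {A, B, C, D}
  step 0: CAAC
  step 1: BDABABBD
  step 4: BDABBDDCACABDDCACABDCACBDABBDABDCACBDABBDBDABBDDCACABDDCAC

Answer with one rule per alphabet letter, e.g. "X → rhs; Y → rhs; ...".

A->AB, B->D, C->BD, D->CAC

  step 0 ⇒ step 1: CAAC ⇒ BD·AB·AB·BD
    A ↦ AB
    C ↦ BD
    B ↦ D  (constrained at step 1)
    D ↦ CAC  (constrained at step 1)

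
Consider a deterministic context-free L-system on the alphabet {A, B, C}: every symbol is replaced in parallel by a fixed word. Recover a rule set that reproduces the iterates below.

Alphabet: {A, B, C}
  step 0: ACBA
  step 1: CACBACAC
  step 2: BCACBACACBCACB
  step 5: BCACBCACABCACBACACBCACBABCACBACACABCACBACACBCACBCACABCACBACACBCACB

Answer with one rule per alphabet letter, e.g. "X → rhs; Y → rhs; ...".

A->CAC, B->A, C->B

  step 1 ⇒ step 2: CACBACAC ⇒ B·CAC·B·A·CAC·B·CAC·B
    A ↦ CAC
    B ↦ A
    C ↦ B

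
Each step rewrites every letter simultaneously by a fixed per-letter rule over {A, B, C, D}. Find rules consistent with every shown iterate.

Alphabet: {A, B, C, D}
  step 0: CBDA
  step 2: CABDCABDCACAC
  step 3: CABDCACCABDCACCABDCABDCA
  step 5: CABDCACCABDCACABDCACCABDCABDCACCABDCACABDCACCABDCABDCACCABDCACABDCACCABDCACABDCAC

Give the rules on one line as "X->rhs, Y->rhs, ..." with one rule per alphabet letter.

  step 2 ⇒ step 3: CABDCABDCACAC ⇒ CA·BD·CA·C·CA·BD·CA·C·CA·BD·CA·BD·CA
    A ↦ BD
    B ↦ CA
    C ↦ CA
    D ↦ C

A->BD, B->CA, C->CA, D->C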